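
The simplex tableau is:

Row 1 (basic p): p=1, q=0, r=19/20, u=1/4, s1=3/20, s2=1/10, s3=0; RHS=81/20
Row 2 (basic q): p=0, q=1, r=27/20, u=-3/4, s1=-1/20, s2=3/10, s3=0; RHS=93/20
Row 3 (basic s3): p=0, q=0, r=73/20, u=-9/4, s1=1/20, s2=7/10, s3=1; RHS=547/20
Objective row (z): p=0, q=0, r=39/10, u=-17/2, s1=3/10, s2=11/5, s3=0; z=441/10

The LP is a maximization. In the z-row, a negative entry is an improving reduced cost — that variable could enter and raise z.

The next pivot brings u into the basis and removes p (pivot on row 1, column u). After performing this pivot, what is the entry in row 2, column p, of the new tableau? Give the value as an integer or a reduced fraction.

Pivot element is row 1, column u: 1/4.
Normalize row 1: new (row 1, p) = 1/(1/4) = 4.
row 2 ← row 2 − (-3/4)·(new row 1): 0 − (-3/4)·4 = 3.

3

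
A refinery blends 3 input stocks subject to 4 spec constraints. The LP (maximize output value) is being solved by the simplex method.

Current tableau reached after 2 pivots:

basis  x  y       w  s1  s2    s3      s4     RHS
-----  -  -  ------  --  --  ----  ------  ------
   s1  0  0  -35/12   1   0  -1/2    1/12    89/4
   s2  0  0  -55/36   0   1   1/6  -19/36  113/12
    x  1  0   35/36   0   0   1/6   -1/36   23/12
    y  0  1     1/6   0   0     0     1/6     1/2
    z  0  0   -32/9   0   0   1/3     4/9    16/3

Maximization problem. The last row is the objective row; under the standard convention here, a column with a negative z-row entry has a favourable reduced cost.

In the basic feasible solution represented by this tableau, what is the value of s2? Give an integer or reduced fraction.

113/12

s2 is basic (row 2); its value is the RHS of that row: 113/12.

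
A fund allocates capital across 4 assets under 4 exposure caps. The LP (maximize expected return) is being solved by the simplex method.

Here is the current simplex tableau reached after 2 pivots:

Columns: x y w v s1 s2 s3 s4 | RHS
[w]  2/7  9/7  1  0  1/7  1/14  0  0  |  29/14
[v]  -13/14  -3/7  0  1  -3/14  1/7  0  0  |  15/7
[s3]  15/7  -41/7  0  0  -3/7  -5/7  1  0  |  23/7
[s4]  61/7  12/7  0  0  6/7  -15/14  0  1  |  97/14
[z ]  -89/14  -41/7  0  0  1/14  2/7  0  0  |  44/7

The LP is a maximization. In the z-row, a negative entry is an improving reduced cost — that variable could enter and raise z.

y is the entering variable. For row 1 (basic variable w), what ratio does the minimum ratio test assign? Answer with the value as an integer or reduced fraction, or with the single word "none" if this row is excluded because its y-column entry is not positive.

29/18

Ratio = RHS / (y entry) = (29/14) / (9/7) = 29/18.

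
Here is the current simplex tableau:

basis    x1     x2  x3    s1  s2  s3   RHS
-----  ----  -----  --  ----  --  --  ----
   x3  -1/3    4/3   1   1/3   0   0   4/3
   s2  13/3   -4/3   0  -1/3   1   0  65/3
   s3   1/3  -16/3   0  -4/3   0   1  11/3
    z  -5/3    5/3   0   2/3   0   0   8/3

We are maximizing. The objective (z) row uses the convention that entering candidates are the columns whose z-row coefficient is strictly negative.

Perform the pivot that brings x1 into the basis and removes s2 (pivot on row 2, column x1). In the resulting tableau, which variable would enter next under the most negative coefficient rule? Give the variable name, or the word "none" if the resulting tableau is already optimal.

Pivot element 13/3. New z-row = old z-row − (-5/3)·(row 2/(13/3)).
Updated z-row coefficients: x1: 0, x2: 15/13, x3: 0, s1: 7/13, s2: 5/13, s3: 0.
No coefficient is strictly negative; the tableau after this pivot is optimal.

none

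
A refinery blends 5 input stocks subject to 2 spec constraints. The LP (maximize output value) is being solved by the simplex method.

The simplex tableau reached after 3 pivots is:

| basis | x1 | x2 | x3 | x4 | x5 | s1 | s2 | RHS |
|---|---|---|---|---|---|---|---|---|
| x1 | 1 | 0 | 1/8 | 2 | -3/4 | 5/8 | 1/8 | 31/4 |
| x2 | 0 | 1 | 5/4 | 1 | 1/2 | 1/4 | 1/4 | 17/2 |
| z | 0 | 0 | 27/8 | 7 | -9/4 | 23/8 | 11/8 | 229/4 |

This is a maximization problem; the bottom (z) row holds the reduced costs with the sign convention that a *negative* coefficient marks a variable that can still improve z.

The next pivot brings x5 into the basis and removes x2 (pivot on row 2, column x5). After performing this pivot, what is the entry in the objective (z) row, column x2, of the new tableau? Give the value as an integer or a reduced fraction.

9/2

Pivot element is row 2, column x5: 1/2.
Normalize row 2: new (row 2, x2) = 1/(1/2) = 2.
z-row ← z-row − (-9/4)·(new row 2): 0 − (-9/4)·2 = 9/2.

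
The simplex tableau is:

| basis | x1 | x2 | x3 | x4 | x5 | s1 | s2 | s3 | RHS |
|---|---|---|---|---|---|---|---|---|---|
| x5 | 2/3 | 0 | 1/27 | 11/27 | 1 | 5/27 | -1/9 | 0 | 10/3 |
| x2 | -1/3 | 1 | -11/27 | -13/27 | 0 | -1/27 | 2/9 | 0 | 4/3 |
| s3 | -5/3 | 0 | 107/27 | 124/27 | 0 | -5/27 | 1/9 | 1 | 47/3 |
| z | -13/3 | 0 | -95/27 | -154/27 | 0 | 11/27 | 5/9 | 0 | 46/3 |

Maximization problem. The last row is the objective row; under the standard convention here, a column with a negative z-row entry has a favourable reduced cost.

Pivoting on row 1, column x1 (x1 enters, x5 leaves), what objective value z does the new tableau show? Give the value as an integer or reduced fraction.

Minimum ratio for x1: (10/3)/(2/3) = 5.
z changes by −(z-row coeff of x1)·ratio = −(-13/3)·5 = 65/3.
New z = 46/3 + (65/3) = 37.

37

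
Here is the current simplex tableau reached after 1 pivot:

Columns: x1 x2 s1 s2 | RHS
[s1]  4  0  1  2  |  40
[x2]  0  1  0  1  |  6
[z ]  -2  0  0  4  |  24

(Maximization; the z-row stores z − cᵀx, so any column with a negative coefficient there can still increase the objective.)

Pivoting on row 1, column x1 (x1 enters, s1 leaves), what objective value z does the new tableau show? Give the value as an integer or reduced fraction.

Minimum ratio for x1: 40/4 = 10.
z changes by −(z-row coeff of x1)·ratio = −(-2)·10 = 20.
New z = 24 + 20 = 44.

44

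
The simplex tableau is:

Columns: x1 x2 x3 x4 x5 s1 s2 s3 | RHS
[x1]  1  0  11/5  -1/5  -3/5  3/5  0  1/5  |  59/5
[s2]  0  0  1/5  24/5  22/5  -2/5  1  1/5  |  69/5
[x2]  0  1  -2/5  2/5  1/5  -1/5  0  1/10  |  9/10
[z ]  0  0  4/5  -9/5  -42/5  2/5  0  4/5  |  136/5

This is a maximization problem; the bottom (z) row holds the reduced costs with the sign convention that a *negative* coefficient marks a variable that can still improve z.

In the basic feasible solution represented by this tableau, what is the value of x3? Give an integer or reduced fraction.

0

x3 is nonbasic (not in the basis column), so its value in the current BFS is 0.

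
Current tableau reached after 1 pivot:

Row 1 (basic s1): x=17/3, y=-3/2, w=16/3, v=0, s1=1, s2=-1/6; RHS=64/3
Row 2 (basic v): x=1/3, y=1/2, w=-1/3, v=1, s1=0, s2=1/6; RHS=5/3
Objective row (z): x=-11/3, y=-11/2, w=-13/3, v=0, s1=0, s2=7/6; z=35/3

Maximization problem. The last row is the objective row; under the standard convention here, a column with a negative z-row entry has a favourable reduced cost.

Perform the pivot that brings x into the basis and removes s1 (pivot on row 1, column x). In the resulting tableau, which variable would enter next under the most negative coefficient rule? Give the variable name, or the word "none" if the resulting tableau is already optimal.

Pivot element 17/3. New z-row = old z-row − (-11/3)·(row 1/(17/3)).
Updated z-row coefficients: x: 0, y: -110/17, w: -15/17, v: 0, s1: 11/17, s2: 18/17.
The most negative is -110/17 in column y, so y would enter next.

y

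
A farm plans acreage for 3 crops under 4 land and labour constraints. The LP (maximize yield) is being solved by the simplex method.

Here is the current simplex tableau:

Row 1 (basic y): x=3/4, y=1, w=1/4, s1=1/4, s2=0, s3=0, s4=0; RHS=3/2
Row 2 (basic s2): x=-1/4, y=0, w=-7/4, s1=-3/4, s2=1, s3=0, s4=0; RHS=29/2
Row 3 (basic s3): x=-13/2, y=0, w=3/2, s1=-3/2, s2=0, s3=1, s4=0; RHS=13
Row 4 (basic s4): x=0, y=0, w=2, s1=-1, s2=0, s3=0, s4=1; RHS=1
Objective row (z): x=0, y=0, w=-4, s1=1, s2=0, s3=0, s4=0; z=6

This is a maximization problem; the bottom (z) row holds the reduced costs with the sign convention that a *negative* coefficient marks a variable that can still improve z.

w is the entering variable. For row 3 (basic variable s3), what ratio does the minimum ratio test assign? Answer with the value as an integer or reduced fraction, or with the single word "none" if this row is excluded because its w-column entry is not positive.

26/3

Ratio = RHS / (w entry) = 13 / (3/2) = 26/3.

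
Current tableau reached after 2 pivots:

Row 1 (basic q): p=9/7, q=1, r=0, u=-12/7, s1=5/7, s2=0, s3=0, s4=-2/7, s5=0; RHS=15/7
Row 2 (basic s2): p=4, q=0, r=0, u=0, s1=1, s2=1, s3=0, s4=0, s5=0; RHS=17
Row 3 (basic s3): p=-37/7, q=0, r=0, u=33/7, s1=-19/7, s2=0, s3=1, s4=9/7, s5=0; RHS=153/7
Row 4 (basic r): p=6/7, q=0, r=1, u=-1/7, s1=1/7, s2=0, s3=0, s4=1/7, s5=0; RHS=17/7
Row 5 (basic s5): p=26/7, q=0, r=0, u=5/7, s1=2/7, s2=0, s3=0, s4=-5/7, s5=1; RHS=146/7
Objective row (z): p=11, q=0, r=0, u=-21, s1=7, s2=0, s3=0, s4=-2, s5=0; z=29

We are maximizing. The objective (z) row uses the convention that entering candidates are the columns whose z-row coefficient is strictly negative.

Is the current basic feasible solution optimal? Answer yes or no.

no

Column u has objective-row coefficient -21, which is negative; an improving pivot exists, so not yet optimal.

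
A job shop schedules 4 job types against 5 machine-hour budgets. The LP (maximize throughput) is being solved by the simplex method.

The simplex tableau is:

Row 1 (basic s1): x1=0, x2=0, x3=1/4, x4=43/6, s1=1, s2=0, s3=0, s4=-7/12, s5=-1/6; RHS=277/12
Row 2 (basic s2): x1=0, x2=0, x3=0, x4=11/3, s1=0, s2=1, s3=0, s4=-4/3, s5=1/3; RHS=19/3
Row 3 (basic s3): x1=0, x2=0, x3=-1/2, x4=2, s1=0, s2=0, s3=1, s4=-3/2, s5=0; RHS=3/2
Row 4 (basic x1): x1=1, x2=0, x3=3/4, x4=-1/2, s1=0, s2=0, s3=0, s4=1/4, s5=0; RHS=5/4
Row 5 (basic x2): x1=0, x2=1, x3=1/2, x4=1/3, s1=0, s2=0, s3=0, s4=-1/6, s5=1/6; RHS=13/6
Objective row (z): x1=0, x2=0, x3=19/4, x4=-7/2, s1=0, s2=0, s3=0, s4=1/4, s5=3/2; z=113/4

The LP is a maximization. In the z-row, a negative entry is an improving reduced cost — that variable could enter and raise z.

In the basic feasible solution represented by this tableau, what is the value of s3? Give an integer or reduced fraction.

s3 is basic (row 3); its value is the RHS of that row: 3/2.

3/2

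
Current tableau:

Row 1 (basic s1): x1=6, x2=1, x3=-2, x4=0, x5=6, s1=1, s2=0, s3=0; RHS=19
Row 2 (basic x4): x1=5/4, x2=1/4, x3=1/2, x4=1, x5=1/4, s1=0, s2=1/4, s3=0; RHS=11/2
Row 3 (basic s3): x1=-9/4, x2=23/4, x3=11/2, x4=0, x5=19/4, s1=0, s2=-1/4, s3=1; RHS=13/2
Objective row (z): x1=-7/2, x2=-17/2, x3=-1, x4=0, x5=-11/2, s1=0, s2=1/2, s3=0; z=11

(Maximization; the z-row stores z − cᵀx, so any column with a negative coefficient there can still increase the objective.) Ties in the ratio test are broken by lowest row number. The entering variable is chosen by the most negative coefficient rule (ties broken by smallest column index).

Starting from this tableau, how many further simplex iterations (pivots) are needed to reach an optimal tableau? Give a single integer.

2

pivot: x2 in, s3 out → z = 474/23
pivot: x1 in, s1 out → z = 1945/49
No improving column remains; optimal.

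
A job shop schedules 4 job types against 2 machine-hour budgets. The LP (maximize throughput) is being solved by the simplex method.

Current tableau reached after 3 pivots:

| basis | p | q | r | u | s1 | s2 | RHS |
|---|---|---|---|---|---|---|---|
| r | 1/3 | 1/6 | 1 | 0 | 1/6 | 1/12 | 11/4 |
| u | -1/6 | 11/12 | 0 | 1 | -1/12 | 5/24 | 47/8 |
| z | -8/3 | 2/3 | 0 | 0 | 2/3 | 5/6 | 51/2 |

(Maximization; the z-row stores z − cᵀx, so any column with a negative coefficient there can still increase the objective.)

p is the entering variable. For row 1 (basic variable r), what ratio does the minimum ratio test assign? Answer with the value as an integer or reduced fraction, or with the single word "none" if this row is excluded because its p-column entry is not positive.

Ratio = RHS / (p entry) = (11/4) / (1/3) = 33/4.

33/4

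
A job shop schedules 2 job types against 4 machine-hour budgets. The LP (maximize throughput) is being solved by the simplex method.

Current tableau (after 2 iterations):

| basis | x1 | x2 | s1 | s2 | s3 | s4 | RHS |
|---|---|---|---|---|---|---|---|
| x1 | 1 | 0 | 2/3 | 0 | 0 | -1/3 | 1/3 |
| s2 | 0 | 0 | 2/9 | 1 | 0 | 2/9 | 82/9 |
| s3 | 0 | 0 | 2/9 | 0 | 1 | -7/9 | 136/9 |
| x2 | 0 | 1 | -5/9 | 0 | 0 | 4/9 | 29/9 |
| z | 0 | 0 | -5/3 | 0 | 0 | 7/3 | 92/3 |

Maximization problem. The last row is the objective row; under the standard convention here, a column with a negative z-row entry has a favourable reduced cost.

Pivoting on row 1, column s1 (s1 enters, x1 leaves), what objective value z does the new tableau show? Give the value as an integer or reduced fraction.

63/2

Minimum ratio for s1: (1/3)/(2/3) = 1/2.
z changes by −(z-row coeff of s1)·ratio = −(-5/3)·(1/2) = 5/6.
New z = 92/3 + (5/6) = 63/2.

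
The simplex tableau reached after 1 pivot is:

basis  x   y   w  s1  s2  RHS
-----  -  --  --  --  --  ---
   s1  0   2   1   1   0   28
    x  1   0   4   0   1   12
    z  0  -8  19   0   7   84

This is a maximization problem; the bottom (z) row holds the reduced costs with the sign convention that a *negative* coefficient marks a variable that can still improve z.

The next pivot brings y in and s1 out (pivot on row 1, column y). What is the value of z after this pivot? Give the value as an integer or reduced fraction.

Minimum ratio for y: 28/2 = 14.
z changes by −(z-row coeff of y)·ratio = −(-8)·14 = 112.
New z = 84 + 112 = 196.

196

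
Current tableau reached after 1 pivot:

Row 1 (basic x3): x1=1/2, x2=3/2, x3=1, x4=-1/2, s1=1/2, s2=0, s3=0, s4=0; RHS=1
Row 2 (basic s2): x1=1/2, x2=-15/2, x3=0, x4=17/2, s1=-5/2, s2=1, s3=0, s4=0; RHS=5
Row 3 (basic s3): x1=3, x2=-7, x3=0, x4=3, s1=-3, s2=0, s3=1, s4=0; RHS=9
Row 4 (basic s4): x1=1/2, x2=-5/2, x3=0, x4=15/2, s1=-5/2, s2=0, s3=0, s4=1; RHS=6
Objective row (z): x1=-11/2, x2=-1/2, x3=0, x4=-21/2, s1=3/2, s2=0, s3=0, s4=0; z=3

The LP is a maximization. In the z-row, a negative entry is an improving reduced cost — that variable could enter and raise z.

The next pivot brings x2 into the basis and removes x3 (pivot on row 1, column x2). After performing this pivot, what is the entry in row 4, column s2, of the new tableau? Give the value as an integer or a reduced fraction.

Pivot element is row 1, column x2: 3/2.
Normalize row 1: new (row 1, s2) = 0/(3/2) = 0.
row 4 ← row 4 − (-5/2)·(new row 1): 0 − (-5/2)·0 = 0.

0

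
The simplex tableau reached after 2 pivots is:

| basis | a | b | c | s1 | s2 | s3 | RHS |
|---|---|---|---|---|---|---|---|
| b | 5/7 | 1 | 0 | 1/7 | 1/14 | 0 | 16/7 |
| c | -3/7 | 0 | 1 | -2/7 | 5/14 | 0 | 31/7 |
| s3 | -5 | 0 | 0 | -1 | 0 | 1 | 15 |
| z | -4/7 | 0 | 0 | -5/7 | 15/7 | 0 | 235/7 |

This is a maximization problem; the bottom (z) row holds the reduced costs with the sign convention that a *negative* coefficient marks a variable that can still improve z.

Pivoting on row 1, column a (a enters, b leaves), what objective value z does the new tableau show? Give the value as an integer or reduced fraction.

177/5

Minimum ratio for a: (16/7)/(5/7) = 16/5.
z changes by −(z-row coeff of a)·ratio = −(-4/7)·(16/5) = 64/35.
New z = 235/7 + (64/35) = 177/5.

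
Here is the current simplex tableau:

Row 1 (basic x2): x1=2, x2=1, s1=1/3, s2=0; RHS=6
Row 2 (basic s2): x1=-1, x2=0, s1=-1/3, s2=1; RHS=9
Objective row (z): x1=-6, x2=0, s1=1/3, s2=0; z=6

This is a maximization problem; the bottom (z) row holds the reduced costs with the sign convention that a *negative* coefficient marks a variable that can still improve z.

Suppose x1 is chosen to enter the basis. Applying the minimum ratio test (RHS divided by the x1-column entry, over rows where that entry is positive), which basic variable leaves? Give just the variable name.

Ratios: row 1 (x2): 6/2 = 3; row 2 (s2): entry -1 ≤ 0, skip.
Minimum ratio 3 is in the x2 row, so x2 leaves.

x2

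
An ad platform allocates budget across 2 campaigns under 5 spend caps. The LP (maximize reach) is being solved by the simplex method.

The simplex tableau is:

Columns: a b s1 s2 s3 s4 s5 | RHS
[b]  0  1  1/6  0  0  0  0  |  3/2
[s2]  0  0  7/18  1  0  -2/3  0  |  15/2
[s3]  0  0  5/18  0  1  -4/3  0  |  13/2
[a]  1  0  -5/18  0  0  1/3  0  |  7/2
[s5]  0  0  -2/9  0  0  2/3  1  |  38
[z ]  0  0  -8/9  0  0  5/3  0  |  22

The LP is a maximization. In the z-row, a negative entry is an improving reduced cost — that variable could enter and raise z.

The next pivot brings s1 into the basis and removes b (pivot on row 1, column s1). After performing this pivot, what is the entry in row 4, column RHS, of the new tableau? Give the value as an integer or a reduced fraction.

6

Pivot element is row 1, column s1: 1/6.
Normalize row 1: new (row 1, RHS) = (3/2)/(1/6) = 9.
row 4 ← row 4 − (-5/18)·(new row 1): 7/2 − (-5/18)·9 = 6.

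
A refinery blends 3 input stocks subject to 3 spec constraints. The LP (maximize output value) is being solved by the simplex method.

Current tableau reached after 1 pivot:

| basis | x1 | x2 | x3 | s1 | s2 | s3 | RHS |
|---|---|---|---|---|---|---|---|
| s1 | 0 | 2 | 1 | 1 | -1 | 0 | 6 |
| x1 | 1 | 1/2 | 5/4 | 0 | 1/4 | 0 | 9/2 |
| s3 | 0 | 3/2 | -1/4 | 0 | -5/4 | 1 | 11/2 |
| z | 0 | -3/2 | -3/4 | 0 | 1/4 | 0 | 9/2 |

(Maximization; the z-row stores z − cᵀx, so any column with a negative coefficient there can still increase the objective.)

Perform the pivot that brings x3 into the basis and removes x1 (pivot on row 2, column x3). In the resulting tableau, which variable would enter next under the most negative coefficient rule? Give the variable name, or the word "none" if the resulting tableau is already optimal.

Pivot element 5/4. New z-row = old z-row − (-3/4)·(row 2/(5/4)).
Updated z-row coefficients: x1: 3/5, x2: -6/5, x3: 0, s1: 0, s2: 2/5, s3: 0.
The most negative is -6/5 in column x2, so x2 would enter next.

x2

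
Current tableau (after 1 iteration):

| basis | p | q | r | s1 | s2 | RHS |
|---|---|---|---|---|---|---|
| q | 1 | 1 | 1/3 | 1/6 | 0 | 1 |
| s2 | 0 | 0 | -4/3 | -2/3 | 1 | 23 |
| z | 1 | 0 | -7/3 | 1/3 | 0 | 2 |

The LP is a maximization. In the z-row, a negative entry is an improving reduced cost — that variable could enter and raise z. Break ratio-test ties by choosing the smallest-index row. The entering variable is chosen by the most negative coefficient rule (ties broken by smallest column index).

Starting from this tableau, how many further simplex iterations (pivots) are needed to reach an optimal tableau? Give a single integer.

1

pivot: r in, q out → z = 9
No improving column remains; optimal.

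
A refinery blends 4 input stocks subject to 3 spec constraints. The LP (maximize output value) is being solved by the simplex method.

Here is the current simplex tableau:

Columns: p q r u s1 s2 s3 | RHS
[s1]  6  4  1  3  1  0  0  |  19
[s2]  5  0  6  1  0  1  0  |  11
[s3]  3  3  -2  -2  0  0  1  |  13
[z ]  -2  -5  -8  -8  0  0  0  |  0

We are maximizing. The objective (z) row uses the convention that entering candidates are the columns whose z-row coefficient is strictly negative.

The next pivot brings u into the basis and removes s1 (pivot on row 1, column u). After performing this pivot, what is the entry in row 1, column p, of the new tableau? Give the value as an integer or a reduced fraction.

2

Pivot element is row 1, column u: 3.
Normalize row 1: new (row 1, p) = 6/3 = 2.
Row 1 is the pivot row, so the entry is 2.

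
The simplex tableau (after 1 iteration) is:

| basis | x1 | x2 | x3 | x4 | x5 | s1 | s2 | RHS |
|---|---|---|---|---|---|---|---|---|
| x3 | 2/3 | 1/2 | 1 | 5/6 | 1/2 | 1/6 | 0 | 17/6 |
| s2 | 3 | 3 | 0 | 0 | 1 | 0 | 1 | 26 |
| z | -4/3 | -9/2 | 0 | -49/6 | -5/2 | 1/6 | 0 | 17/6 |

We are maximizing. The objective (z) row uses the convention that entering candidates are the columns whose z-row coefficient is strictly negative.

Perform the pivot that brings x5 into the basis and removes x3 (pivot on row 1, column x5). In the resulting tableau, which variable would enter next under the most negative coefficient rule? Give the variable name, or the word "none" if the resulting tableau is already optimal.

Pivot element 1/2. New z-row = old z-row − (-5/2)·(row 1/(1/2)).
Updated z-row coefficients: x1: 2, x2: -2, x3: 5, x4: -4, x5: 0, s1: 1, s2: 0.
The most negative is -4 in column x4, so x4 would enter next.

x4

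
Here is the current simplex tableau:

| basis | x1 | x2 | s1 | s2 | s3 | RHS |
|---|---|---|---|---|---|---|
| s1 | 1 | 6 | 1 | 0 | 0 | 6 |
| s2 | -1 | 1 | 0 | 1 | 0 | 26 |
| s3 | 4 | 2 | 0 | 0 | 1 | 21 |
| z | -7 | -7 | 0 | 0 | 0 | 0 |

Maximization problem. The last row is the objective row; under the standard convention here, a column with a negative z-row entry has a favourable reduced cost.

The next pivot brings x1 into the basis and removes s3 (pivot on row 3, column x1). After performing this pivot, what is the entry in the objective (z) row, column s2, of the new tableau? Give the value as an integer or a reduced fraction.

0

Pivot element is row 3, column x1: 4.
Normalize row 3: new (row 3, s2) = 0/4 = 0.
z-row ← z-row − (-7)·(new row 3): 0 − (-7)·0 = 0.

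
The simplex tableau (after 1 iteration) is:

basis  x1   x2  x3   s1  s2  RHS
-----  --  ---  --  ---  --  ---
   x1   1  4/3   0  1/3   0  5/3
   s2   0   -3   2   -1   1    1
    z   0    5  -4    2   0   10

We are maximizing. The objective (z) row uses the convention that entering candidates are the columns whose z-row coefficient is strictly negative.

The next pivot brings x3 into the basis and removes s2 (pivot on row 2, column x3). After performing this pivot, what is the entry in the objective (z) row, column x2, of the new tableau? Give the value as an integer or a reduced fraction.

Pivot element is row 2, column x3: 2.
Normalize row 2: new (row 2, x2) = (-3)/2 = -3/2.
z-row ← z-row − (-4)·(new row 2): 5 − (-4)·(-3/2) = -1.

-1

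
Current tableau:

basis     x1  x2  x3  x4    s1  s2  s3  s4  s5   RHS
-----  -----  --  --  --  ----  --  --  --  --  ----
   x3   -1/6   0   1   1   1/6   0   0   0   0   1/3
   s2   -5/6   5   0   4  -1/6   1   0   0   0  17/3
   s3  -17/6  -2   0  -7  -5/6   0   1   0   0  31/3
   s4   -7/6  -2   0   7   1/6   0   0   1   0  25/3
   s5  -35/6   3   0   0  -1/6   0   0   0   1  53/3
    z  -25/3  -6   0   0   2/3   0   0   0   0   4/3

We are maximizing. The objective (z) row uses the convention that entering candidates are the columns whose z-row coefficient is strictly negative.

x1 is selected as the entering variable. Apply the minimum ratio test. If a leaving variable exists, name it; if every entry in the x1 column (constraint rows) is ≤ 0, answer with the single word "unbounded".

x1-column entries: row 1: -1/6, row 2: -5/6, row 3: -17/6, row 4: -7/6, row 5: -35/6. All ≤ 0, so x1 can increase without bound; the LP is unbounded in this direction.

unbounded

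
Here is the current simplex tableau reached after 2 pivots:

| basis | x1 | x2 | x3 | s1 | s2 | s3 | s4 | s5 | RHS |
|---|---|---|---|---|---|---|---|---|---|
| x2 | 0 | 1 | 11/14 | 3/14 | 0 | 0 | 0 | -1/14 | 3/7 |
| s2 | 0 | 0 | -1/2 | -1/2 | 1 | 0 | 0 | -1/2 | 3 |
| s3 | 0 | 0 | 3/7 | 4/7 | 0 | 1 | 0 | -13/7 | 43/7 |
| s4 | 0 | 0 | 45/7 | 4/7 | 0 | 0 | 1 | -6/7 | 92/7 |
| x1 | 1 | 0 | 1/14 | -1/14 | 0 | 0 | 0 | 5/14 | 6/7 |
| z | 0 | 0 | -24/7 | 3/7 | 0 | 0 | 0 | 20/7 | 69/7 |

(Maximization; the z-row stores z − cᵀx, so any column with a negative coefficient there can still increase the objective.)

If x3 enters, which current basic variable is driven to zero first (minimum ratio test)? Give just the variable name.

x2

Ratios: row 1 (x2): (3/7)/(11/14) = 6/11; row 2 (s2): entry -1/2 ≤ 0, skip; row 3 (s3): (43/7)/(3/7) = 43/3; row 4 (s4): (92/7)/(45/7) = 92/45; row 5 (x1): (6/7)/(1/14) = 12.
Minimum ratio 6/11 is in the x2 row, so x2 leaves.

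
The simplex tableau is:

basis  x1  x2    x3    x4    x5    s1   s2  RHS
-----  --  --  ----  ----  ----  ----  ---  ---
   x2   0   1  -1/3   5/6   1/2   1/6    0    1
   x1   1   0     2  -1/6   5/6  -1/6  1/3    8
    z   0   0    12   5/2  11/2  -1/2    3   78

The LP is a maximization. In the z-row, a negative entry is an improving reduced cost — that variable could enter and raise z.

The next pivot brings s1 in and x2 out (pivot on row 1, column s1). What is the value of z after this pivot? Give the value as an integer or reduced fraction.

Minimum ratio for s1: 1/(1/6) = 6.
z changes by −(z-row coeff of s1)·ratio = −(-1/2)·6 = 3.
New z = 78 + 3 = 81.

81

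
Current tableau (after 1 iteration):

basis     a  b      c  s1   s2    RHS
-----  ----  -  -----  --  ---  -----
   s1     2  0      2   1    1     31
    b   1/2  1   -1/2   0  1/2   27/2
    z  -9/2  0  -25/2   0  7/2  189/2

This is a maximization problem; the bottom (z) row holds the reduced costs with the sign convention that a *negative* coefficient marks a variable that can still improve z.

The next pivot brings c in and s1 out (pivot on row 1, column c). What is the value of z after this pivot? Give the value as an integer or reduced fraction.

1153/4

Minimum ratio for c: 31/2 = 31/2.
z changes by −(z-row coeff of c)·ratio = −(-25/2)·(31/2) = 775/4.
New z = 189/2 + (775/4) = 1153/4.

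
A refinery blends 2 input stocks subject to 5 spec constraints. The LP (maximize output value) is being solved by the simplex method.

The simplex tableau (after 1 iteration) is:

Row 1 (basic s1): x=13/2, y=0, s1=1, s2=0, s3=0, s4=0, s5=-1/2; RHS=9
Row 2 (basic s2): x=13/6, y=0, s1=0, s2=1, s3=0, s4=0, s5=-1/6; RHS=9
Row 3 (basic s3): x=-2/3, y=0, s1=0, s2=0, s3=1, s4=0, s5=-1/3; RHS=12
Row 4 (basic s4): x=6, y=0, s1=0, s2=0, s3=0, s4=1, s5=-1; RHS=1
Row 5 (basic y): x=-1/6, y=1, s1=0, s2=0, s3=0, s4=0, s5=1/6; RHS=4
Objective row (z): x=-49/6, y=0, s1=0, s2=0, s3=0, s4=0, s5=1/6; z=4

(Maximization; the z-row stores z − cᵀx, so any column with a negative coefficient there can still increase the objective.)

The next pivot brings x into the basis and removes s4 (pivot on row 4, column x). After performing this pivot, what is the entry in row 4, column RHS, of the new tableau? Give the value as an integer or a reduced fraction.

1/6

Pivot element is row 4, column x: 6.
Normalize row 4: new (row 4, RHS) = 1/6 = 1/6.
Row 4 is the pivot row, so the entry is 1/6.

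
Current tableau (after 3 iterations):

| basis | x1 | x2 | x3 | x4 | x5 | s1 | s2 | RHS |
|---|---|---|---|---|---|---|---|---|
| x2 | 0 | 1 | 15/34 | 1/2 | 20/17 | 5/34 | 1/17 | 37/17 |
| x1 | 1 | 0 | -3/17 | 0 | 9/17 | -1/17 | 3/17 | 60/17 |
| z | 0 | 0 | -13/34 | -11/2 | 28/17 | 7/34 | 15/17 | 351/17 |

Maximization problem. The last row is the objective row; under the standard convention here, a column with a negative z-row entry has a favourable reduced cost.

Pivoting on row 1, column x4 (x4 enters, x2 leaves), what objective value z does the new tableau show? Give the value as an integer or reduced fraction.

758/17

Minimum ratio for x4: (37/17)/(1/2) = 74/17.
z changes by −(z-row coeff of x4)·ratio = −(-11/2)·(74/17) = 407/17.
New z = 351/17 + (407/17) = 758/17.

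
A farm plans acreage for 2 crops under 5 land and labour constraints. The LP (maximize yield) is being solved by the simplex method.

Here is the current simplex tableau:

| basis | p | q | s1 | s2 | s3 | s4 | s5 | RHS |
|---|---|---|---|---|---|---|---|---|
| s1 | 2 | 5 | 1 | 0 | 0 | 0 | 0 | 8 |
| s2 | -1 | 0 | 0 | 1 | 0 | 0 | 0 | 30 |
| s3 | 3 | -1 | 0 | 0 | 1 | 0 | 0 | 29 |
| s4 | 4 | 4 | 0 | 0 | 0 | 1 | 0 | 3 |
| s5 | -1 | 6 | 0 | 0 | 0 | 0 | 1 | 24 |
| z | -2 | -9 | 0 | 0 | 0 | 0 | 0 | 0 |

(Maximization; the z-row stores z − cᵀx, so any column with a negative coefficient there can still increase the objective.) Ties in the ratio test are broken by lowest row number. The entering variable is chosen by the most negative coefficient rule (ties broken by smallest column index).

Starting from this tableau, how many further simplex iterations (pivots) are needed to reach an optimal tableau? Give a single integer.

pivot: q in, s4 out → z = 27/4
No improving column remains; optimal.

1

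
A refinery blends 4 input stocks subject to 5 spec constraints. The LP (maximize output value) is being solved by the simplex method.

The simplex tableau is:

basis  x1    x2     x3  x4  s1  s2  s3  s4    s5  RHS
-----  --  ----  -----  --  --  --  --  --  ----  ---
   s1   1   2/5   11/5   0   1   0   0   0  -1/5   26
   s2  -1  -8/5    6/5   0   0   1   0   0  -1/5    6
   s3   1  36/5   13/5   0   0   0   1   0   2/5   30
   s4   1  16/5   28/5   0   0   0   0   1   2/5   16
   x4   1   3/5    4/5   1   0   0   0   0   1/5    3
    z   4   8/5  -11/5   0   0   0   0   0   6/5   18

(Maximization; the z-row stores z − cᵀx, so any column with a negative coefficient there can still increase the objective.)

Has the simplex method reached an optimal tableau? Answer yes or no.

no

Column x3 has objective-row coefficient -11/5, which is negative; an improving pivot exists, so not yet optimal.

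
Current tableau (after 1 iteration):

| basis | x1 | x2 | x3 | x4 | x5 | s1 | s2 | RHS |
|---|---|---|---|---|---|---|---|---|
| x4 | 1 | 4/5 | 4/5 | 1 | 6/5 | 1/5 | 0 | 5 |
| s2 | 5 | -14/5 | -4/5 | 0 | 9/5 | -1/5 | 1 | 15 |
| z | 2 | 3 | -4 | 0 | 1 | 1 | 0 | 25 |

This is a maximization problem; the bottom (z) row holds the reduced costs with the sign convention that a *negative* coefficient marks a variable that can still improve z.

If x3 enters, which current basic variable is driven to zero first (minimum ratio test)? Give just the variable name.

Ratios: row 1 (x4): 5/(4/5) = 25/4; row 2 (s2): entry -4/5 ≤ 0, skip.
Minimum ratio 25/4 is in the x4 row, so x4 leaves.

x4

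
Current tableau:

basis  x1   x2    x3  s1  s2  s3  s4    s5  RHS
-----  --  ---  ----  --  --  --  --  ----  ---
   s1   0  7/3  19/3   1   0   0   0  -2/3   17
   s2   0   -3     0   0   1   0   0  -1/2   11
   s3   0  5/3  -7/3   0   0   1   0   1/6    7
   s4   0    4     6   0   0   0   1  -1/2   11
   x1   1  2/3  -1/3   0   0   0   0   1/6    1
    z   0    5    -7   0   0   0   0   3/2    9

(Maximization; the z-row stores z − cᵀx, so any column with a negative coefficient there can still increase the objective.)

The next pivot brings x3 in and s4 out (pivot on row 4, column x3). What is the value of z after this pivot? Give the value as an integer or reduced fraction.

Minimum ratio for x3: 11/6 = 11/6.
z changes by −(z-row coeff of x3)·ratio = −(-7)·(11/6) = 77/6.
New z = 9 + (77/6) = 131/6.

131/6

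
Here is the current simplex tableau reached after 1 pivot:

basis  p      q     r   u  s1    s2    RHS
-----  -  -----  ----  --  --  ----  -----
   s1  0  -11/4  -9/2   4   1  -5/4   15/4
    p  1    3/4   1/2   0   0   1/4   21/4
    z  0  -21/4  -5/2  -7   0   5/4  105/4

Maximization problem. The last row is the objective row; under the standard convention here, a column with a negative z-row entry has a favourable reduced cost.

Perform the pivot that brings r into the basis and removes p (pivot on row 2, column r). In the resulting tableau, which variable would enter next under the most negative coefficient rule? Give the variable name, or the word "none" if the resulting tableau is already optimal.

Pivot element 1/2. New z-row = old z-row − (-5/2)·(row 2/(1/2)).
Updated z-row coefficients: p: 5, q: -3/2, r: 0, u: -7, s1: 0, s2: 5/2.
The most negative is -7 in column u, so u would enter next.

u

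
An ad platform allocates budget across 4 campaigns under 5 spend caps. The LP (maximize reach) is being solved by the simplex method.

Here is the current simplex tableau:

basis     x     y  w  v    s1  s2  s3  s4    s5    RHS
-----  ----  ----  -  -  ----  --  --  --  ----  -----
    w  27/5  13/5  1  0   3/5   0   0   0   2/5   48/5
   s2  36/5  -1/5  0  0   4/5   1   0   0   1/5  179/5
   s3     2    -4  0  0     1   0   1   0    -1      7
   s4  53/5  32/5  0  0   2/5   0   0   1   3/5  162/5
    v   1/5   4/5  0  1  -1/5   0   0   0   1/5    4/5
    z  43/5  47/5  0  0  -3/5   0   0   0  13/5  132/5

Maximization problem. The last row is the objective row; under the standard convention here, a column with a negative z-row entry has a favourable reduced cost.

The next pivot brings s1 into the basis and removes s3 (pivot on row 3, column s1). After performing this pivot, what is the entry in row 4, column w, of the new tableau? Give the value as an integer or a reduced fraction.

Pivot element is row 3, column s1: 1.
Normalize row 3: new (row 3, w) = 0/1 = 0.
row 4 ← row 4 − (2/5)·(new row 3): 0 − (2/5)·0 = 0.

0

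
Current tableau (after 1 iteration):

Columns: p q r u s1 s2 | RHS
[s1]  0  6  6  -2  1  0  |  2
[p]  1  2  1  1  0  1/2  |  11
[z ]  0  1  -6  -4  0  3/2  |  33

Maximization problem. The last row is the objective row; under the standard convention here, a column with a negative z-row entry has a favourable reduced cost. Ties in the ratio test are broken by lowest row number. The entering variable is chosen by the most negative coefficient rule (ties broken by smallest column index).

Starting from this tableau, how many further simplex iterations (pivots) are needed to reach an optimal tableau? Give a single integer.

pivot: r in, s1 out → z = 35
pivot: u in, p out → z = 83
No improving column remains; optimal.

2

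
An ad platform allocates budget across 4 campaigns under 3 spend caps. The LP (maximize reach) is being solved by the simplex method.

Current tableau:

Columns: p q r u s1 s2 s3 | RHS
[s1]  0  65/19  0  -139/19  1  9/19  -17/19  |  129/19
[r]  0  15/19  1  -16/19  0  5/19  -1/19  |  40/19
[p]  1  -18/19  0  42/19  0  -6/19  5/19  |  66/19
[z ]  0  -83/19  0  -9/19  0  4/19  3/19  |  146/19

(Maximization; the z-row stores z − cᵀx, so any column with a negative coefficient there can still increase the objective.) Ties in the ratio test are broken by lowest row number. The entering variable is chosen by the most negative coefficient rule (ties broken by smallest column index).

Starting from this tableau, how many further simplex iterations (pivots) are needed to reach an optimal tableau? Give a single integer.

3

pivot: q in, s1 out → z = 1063/65
pivot: u in, r out → z = 113/5
pivot: s1 in, p out → z = 45
No improving column remains; optimal.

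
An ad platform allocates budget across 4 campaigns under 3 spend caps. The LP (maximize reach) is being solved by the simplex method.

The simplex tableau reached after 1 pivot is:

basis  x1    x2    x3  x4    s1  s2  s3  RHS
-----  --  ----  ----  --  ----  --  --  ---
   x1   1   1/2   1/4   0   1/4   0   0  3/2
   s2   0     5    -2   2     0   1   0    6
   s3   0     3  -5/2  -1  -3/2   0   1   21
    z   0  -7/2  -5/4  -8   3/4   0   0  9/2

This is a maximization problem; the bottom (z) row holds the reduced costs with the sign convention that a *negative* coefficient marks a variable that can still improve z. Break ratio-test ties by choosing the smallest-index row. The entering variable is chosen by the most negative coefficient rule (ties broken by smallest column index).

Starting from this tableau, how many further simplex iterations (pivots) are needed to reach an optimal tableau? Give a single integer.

pivot: x4 in, s2 out → z = 57/2
pivot: x3 in, x1 out → z = 84
No improving column remains; optimal.

2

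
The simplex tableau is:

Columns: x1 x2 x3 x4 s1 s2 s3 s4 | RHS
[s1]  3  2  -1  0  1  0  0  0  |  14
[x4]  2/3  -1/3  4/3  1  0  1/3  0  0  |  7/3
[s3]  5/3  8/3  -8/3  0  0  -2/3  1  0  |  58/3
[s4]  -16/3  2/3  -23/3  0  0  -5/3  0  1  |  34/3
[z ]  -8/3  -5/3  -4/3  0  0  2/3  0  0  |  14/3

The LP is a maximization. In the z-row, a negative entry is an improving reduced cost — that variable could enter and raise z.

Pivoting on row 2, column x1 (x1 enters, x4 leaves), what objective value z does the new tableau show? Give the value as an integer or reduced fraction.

14

Minimum ratio for x1: (7/3)/(2/3) = 7/2.
z changes by −(z-row coeff of x1)·ratio = −(-8/3)·(7/2) = 28/3.
New z = 14/3 + (28/3) = 14.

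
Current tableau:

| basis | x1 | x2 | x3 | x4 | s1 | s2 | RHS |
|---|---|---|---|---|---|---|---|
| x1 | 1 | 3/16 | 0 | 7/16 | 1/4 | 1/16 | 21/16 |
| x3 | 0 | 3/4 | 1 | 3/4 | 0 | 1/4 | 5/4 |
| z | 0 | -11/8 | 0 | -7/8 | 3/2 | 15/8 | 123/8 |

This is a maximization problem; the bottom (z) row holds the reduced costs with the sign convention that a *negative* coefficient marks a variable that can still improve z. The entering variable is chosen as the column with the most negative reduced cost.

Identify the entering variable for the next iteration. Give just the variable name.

x2

Objective-row coefficients: x1: 0, x2: -11/8, x3: 0, x4: -7/8, s1: 3/2, s2: 15/8.
The most negative is -11/8 in column x2, so x2 enters.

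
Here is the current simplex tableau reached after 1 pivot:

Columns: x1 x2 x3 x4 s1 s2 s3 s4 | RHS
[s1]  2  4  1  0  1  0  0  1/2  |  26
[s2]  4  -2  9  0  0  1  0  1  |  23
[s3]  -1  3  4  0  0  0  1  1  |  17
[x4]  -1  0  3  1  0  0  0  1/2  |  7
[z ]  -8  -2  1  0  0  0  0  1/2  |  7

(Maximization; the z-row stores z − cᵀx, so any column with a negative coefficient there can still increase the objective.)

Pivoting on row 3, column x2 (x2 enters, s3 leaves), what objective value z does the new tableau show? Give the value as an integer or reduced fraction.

Minimum ratio for x2: 17/3 = 17/3.
z changes by −(z-row coeff of x2)·ratio = −(-2)·(17/3) = 34/3.
New z = 7 + (34/3) = 55/3.

55/3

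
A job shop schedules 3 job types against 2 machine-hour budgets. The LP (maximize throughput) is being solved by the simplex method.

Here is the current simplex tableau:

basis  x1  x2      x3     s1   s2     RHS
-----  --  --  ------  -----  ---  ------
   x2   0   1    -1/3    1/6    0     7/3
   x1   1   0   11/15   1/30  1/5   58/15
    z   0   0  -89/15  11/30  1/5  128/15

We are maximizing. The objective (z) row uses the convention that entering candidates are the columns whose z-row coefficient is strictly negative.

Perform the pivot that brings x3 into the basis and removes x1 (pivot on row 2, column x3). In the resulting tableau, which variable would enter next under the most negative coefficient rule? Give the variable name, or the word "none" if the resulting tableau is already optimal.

Pivot element 11/15. New z-row = old z-row − (-89/15)·(row 2/(11/15)).
Updated z-row coefficients: x1: 89/11, x2: 0, x3: 0, s1: 7/11, s2: 20/11.
No coefficient is strictly negative; the tableau after this pivot is optimal.

none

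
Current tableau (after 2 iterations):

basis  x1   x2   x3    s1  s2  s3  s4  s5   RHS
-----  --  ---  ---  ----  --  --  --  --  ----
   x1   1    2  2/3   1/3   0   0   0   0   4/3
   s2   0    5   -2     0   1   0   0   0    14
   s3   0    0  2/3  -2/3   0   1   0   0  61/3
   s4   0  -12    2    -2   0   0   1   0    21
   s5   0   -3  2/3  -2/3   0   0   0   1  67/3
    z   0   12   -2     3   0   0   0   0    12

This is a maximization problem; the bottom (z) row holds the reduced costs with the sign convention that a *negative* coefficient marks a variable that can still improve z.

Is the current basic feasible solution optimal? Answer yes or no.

Column x3 has objective-row coefficient -2, which is negative; an improving pivot exists, so not yet optimal.

no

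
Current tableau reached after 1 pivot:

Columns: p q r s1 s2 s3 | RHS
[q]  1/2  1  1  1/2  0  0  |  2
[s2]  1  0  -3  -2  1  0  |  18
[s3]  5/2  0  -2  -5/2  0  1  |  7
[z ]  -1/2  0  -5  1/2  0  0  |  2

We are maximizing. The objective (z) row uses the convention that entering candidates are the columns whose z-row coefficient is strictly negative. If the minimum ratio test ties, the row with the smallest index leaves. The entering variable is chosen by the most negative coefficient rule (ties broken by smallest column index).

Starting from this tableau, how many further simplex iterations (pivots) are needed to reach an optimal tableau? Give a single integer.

pivot: r in, q out → z = 12
No improving column remains; optimal.

1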